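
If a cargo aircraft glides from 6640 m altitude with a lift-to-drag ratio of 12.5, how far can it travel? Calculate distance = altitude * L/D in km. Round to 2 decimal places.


Step 1: Glide distance = altitude * L/D = 6640 * 12.5 = 83000.0 m
Step 2: Convert to km: 83000.0 / 1000 = 83.00 km

83.00


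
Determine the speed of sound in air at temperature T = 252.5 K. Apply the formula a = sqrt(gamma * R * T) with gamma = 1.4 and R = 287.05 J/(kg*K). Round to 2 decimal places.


Step 1: gamma * R * T = 1.4 * 287.05 * 252.5 = 101472.175
Step 2: a = sqrt(101472.175) = 318.55 m/s

318.55


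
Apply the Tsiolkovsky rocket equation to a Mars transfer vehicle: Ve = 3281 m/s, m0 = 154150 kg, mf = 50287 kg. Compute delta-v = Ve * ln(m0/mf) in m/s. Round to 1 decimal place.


Step 1: Mass ratio m0/mf = 154150 / 50287 = 3.065405
Step 2: ln(3.065405) = 1.12018
Step 3: delta-v = 3281 * 1.12018 = 3675.3 m/s

3675.3


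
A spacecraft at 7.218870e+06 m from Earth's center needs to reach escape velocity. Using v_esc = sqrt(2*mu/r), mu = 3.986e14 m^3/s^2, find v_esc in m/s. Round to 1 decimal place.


Step 1: 2*mu/r = 2 * 3.986e14 / 7.218870e+06 = 110432796.2687
Step 2: v_esc = sqrt(110432796.2687) = 10508.7 m/s

10508.7


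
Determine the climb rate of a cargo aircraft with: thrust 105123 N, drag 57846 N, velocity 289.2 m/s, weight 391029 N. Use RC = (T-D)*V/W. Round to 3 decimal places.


Step 1: Excess thrust = T - D = 105123 - 57846 = 47277 N
Step 2: Excess power = 47277 * 289.2 = 13672508.4 W
Step 3: RC = 13672508.4 / 391029 = 34.965 m/s

34.965


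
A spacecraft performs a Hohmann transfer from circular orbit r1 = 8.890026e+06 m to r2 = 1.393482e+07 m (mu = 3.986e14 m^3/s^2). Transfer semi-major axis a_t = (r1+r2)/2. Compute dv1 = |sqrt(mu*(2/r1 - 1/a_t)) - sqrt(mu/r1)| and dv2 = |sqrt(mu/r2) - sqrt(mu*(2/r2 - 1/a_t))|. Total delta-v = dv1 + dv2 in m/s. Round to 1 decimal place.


Step 1: Transfer semi-major axis a_t = (8.890026e+06 + 1.393482e+07) / 2 = 1.141242e+07 m
Step 2: v1 (circular at r1) = sqrt(mu/r1) = 6696.03 m/s
Step 3: v_t1 = sqrt(mu*(2/r1 - 1/a_t)) = 7399.1 m/s
Step 4: dv1 = |7399.1 - 6696.03| = 703.07 m/s
Step 5: v2 (circular at r2) = 5348.33 m/s, v_t2 = 4720.42 m/s
Step 6: dv2 = |5348.33 - 4720.42| = 627.91 m/s
Step 7: Total delta-v = 703.07 + 627.91 = 1331.0 m/s

1331.0


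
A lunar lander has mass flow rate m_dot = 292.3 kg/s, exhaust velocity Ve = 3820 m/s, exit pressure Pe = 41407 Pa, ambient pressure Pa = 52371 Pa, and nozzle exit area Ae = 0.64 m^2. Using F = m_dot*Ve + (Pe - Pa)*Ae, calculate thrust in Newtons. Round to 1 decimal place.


Step 1: Momentum thrust = m_dot * Ve = 292.3 * 3820 = 1116586.0 N
Step 2: Pressure thrust = (Pe - Pa) * Ae = (41407 - 52371) * 0.64 = -7016.96 N
Step 3: Total thrust F = 1116586.0 + -7016.96 = 1109569.0 N

1109569.0


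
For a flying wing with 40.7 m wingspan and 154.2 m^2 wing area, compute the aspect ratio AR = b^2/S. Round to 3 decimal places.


Step 1: b^2 = 40.7^2 = 1656.49
Step 2: AR = 1656.49 / 154.2 = 10.742

10.742


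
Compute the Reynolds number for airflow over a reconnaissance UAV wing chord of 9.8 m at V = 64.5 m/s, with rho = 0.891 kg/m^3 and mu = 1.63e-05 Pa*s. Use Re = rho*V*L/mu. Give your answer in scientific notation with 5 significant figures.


Step 1: Numerator = rho * V * L = 0.891 * 64.5 * 9.8 = 563.2011
Step 2: Re = 563.2011 / 1.63e-05
Step 3: Re = 3.4552e+07

3.4552e+07


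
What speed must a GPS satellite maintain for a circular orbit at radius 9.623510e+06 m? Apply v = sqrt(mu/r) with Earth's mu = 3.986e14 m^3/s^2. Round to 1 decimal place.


Step 1: mu / r = 3.986e14 / 9.623510e+06 = 41419398.9511
Step 2: v = sqrt(41419398.9511) = 6435.8 m/s

6435.8


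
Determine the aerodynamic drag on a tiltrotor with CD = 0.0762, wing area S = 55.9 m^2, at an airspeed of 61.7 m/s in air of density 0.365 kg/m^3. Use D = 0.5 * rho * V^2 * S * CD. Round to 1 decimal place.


Step 1: Dynamic pressure q = 0.5 * 0.365 * 61.7^2 = 694.7574 Pa
Step 2: Drag D = q * S * CD = 694.7574 * 55.9 * 0.0762
Step 3: D = 2959.4 N

2959.4


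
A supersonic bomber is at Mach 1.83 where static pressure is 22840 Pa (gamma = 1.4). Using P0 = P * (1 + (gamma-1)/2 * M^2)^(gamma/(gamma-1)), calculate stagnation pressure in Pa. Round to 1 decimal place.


Step 1: (gamma-1)/2 * M^2 = 0.2 * 3.3489 = 0.66978
Step 2: 1 + 0.66978 = 1.66978
Step 3: Exponent gamma/(gamma-1) = 3.5
Step 4: P0 = 22840 * 1.66978^3.5 = 137405.3 Pa

137405.3


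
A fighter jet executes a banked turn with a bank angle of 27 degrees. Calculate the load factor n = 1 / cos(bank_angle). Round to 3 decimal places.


Step 1: Convert 27 degrees to radians = 0.471239
Step 2: cos(27 deg) = 0.891007
Step 3: n = 1 / 0.891007 = 1.122

1.122


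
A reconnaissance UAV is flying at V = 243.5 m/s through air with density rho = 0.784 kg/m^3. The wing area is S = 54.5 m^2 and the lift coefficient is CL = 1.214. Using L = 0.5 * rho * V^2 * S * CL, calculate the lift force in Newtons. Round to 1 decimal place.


Step 1: Calculate dynamic pressure q = 0.5 * 0.784 * 243.5^2 = 0.5 * 0.784 * 59292.25 = 23242.562 Pa
Step 2: Multiply by wing area and lift coefficient: L = 23242.562 * 54.5 * 1.214
Step 3: L = 1266719.629 * 1.214 = 1537797.6 N

1537797.6


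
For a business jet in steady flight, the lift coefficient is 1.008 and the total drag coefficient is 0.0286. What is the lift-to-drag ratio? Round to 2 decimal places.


Step 1: L/D = CL / CD = 1.008 / 0.0286
Step 2: L/D = 35.24

35.24


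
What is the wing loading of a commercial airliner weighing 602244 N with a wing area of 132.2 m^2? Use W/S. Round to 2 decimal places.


Step 1: Wing loading = W / S = 602244 / 132.2
Step 2: Wing loading = 4555.55 N/m^2

4555.55


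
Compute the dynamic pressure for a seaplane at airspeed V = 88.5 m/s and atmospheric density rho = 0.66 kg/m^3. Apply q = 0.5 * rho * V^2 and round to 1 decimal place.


Step 1: V^2 = 88.5^2 = 7832.25
Step 2: q = 0.5 * 0.66 * 7832.25
Step 3: q = 2584.6 Pa

2584.6


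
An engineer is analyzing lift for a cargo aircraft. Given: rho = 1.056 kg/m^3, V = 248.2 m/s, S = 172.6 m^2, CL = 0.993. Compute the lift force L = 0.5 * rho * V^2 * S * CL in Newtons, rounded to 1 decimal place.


Step 1: Calculate dynamic pressure q = 0.5 * 1.056 * 248.2^2 = 0.5 * 1.056 * 61603.24 = 32526.5107 Pa
Step 2: Multiply by wing area and lift coefficient: L = 32526.5107 * 172.6 * 0.993
Step 3: L = 5614075.7503 * 0.993 = 5574777.2 N

5574777.2


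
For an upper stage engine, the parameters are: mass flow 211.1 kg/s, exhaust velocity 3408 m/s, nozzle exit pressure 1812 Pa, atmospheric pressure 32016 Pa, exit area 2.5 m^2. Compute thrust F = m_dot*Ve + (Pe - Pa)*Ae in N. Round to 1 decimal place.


Step 1: Momentum thrust = m_dot * Ve = 211.1 * 3408 = 719428.8 N
Step 2: Pressure thrust = (Pe - Pa) * Ae = (1812 - 32016) * 2.5 = -75510.0 N
Step 3: Total thrust F = 719428.8 + -75510.0 = 643918.8 N

643918.8


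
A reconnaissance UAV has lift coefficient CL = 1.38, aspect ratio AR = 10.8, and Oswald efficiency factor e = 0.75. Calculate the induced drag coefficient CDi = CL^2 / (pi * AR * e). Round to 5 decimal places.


Step 1: CL^2 = 1.38^2 = 1.9044
Step 2: pi * AR * e = 3.14159 * 10.8 * 0.75 = 25.4469
Step 3: CDi = 1.9044 / 25.4469 = 0.07484

0.07484


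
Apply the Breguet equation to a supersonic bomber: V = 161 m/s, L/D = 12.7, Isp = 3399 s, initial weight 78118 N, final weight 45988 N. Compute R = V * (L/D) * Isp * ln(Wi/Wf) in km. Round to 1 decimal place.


Step 1: Coefficient = V * (L/D) * Isp = 161 * 12.7 * 3399 = 6949935.3 m
Step 2: Wi/Wf = 78118 / 45988 = 1.698661
Step 3: ln(1.698661) = 0.52984
Step 4: R = 6949935.3 * 0.52984 = 3682353.8 m = 3682.4 km

3682.4


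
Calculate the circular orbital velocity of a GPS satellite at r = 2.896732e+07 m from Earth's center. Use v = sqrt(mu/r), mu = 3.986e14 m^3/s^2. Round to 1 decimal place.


Step 1: mu / r = 3.986e14 / 2.896732e+07 = 13760334.0592
Step 2: v = sqrt(13760334.0592) = 3709.5 m/s

3709.5


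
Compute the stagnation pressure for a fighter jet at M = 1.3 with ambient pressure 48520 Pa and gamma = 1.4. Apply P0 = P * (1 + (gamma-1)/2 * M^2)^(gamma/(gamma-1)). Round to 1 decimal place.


Step 1: (gamma-1)/2 * M^2 = 0.2 * 1.69 = 0.338
Step 2: 1 + 0.338 = 1.338
Step 3: Exponent gamma/(gamma-1) = 3.5
Step 4: P0 = 48520 * 1.338^3.5 = 134436.5 Pa

134436.5


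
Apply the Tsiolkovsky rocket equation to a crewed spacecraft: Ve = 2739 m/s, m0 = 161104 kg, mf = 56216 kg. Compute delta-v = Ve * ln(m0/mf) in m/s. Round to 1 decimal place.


Step 1: Mass ratio m0/mf = 161104 / 56216 = 2.865803
Step 2: ln(2.865803) = 1.052849
Step 3: delta-v = 2739 * 1.052849 = 2883.8 m/s

2883.8


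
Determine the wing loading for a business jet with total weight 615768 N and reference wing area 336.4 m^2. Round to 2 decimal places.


Step 1: Wing loading = W / S = 615768 / 336.4
Step 2: Wing loading = 1830.46 N/m^2

1830.46


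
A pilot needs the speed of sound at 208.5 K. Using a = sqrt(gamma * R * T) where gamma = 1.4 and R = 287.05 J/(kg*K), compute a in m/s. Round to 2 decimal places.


Step 1: gamma * R * T = 1.4 * 287.05 * 208.5 = 83789.895
Step 2: a = sqrt(83789.895) = 289.46 m/s

289.46


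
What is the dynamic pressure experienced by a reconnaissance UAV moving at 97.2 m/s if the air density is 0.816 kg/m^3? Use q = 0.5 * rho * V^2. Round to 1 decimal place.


Step 1: V^2 = 97.2^2 = 9447.84
Step 2: q = 0.5 * 0.816 * 9447.84
Step 3: q = 3854.7 Pa

3854.7


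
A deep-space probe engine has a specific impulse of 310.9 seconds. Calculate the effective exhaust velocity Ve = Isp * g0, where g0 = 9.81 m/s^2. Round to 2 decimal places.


Step 1: Ve = Isp * g0 = 310.9 * 9.81
Step 2: Ve = 3049.93 m/s

3049.93


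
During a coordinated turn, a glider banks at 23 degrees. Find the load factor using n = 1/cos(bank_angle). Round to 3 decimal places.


Step 1: Convert 23 degrees to radians = 0.401426
Step 2: cos(23 deg) = 0.920505
Step 3: n = 1 / 0.920505 = 1.086

1.086


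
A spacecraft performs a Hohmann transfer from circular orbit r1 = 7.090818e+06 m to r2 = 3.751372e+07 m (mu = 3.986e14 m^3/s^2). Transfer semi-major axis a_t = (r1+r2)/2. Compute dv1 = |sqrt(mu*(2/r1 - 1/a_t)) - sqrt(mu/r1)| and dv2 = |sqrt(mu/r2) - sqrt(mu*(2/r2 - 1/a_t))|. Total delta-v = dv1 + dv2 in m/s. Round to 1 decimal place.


Step 1: Transfer semi-major axis a_t = (7.090818e+06 + 3.751372e+07) / 2 = 2.230227e+07 m
Step 2: v1 (circular at r1) = sqrt(mu/r1) = 7497.57 m/s
Step 3: v_t1 = sqrt(mu*(2/r1 - 1/a_t)) = 9723.91 m/s
Step 4: dv1 = |9723.91 - 7497.57| = 2226.34 m/s
Step 5: v2 (circular at r2) = 3259.67 m/s, v_t2 = 1838.01 m/s
Step 6: dv2 = |3259.67 - 1838.01| = 1421.66 m/s
Step 7: Total delta-v = 2226.34 + 1421.66 = 3648.0 m/s

3648.0


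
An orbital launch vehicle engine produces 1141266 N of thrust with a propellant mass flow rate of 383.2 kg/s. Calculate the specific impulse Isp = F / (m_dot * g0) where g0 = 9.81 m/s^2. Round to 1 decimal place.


Step 1: m_dot * g0 = 383.2 * 9.81 = 3759.19
Step 2: Isp = 1141266 / 3759.19 = 303.6 s

303.6


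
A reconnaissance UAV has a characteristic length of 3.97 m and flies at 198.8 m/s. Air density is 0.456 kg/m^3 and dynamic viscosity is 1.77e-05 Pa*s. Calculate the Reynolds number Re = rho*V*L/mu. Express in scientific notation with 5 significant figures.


Step 1: Numerator = rho * V * L = 0.456 * 198.8 * 3.97 = 359.891616
Step 2: Re = 359.891616 / 1.77e-05
Step 3: Re = 2.0333e+07

2.0333e+07


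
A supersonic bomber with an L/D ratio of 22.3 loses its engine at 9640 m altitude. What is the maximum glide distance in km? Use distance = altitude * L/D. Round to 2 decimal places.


Step 1: Glide distance = altitude * L/D = 9640 * 22.3 = 214972.0 m
Step 2: Convert to km: 214972.0 / 1000 = 214.97 km

214.97


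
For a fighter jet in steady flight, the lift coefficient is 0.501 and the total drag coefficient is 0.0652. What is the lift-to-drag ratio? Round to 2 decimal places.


Step 1: L/D = CL / CD = 0.501 / 0.0652
Step 2: L/D = 7.68

7.68


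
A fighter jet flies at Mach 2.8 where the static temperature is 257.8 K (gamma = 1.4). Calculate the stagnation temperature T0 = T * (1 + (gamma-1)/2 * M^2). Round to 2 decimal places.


Step 1: (gamma-1)/2 = 0.2
Step 2: M^2 = 7.84
Step 3: 1 + 0.2 * 7.84 = 2.568
Step 4: T0 = 257.8 * 2.568 = 662.03 K

662.03


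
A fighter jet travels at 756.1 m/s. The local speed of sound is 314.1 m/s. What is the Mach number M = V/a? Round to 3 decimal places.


Step 1: M = V / a = 756.1 / 314.1
Step 2: M = 2.407

2.407


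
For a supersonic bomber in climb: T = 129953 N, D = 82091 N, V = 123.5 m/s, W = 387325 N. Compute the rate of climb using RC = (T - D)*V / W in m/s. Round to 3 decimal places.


Step 1: Excess thrust = T - D = 129953 - 82091 = 47862 N
Step 2: Excess power = 47862 * 123.5 = 5910957.0 W
Step 3: RC = 5910957.0 / 387325 = 15.261 m/s

15.261


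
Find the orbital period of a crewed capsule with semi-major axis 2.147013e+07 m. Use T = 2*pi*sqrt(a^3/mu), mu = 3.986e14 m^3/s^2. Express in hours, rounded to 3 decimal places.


Step 1: a^3 / mu = 9.897010e+21 / 3.986e14 = 2.482943e+07
Step 2: sqrt(2.482943e+07) = 4982.9137 s
Step 3: T = 2*pi * 4982.9137 = 31308.57 s
Step 4: T in hours = 31308.57 / 3600 = 8.697 hours

8.697


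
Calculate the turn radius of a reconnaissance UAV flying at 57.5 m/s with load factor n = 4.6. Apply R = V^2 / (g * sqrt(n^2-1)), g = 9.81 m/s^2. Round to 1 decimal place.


Step 1: V^2 = 57.5^2 = 3306.25
Step 2: n^2 - 1 = 4.6^2 - 1 = 20.16
Step 3: sqrt(20.16) = 4.489989
Step 4: R = 3306.25 / (9.81 * 4.489989) = 75.1 m

75.1


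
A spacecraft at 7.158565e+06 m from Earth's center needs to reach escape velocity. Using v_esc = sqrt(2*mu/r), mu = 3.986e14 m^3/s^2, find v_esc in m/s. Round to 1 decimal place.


Step 1: 2*mu/r = 2 * 3.986e14 / 7.158565e+06 = 111363101.4037
Step 2: v_esc = sqrt(111363101.4037) = 10552.9 m/s

10552.9


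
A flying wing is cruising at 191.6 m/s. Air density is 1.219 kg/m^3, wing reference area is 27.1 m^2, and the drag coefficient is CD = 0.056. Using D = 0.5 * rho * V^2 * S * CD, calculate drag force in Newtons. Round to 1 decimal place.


Step 1: Dynamic pressure q = 0.5 * 1.219 * 191.6^2 = 22375.0863 Pa
Step 2: Drag D = q * S * CD = 22375.0863 * 27.1 * 0.056
Step 3: D = 33956.4 N

33956.4


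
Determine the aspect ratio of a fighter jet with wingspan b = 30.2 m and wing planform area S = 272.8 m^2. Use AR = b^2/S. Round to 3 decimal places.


Step 1: b^2 = 30.2^2 = 912.04
Step 2: AR = 912.04 / 272.8 = 3.343

3.343


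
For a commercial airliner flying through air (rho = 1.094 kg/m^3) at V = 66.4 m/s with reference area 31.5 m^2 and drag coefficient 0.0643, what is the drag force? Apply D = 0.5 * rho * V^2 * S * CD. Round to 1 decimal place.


Step 1: Dynamic pressure q = 0.5 * 1.094 * 66.4^2 = 2411.7011 Pa
Step 2: Drag D = q * S * CD = 2411.7011 * 31.5 * 0.0643
Step 3: D = 4884.8 N

4884.8


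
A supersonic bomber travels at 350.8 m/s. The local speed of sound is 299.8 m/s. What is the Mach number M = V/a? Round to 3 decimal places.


Step 1: M = V / a = 350.8 / 299.8
Step 2: M = 1.170

1.170


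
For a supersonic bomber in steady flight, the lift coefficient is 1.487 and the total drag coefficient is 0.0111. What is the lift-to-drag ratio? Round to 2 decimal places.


Step 1: L/D = CL / CD = 1.487 / 0.0111
Step 2: L/D = 133.96

133.96


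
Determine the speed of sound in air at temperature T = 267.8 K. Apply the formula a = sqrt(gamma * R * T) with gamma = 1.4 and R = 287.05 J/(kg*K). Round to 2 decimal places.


Step 1: gamma * R * T = 1.4 * 287.05 * 267.8 = 107620.786
Step 2: a = sqrt(107620.786) = 328.06 m/s

328.06


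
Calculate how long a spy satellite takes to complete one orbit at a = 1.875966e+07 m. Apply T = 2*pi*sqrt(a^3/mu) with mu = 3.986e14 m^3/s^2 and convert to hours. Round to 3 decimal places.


Step 1: a^3 / mu = 6.601990e+21 / 3.986e14 = 1.656295e+07
Step 2: sqrt(1.656295e+07) = 4069.76 s
Step 3: T = 2*pi * 4069.76 = 25571.06 s
Step 4: T in hours = 25571.06 / 3600 = 7.103 hours

7.103


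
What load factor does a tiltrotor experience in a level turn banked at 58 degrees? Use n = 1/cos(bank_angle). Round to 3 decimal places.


Step 1: Convert 58 degrees to radians = 1.012291
Step 2: cos(58 deg) = 0.529919
Step 3: n = 1 / 0.529919 = 1.887

1.887


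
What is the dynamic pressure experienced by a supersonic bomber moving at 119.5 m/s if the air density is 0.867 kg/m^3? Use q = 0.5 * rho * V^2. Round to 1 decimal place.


Step 1: V^2 = 119.5^2 = 14280.25
Step 2: q = 0.5 * 0.867 * 14280.25
Step 3: q = 6190.5 Pa

6190.5


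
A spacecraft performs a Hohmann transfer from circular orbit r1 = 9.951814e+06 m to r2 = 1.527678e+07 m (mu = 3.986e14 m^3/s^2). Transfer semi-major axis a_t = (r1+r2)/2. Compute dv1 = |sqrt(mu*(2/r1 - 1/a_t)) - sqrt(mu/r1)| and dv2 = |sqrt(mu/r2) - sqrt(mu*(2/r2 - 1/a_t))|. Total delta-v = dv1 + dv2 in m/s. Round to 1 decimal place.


Step 1: Transfer semi-major axis a_t = (9.951814e+06 + 1.527678e+07) / 2 = 1.261430e+07 m
Step 2: v1 (circular at r1) = sqrt(mu/r1) = 6328.74 m/s
Step 3: v_t1 = sqrt(mu*(2/r1 - 1/a_t)) = 6964.69 m/s
Step 4: dv1 = |6964.69 - 6328.74| = 635.95 m/s
Step 5: v2 (circular at r2) = 5108.02 m/s, v_t2 = 4537.04 m/s
Step 6: dv2 = |5108.02 - 4537.04| = 570.98 m/s
Step 7: Total delta-v = 635.95 + 570.98 = 1206.9 m/s

1206.9


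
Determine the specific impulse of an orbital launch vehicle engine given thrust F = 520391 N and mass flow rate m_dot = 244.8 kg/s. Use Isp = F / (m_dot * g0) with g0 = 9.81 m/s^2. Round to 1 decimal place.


Step 1: m_dot * g0 = 244.8 * 9.81 = 2401.49
Step 2: Isp = 520391 / 2401.49 = 216.7 s

216.7


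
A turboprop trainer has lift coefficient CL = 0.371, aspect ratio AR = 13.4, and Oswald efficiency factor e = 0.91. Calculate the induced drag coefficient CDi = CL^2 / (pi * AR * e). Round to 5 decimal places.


Step 1: CL^2 = 0.371^2 = 0.137641
Step 2: pi * AR * e = 3.14159 * 13.4 * 0.91 = 38.308581
Step 3: CDi = 0.137641 / 38.308581 = 0.00359

0.00359


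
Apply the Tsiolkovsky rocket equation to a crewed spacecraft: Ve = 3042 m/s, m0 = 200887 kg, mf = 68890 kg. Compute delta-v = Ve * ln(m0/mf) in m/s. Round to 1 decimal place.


Step 1: Mass ratio m0/mf = 200887 / 68890 = 2.916055
Step 2: ln(2.916055) = 1.070232
Step 3: delta-v = 3042 * 1.070232 = 3255.6 m/s

3255.6


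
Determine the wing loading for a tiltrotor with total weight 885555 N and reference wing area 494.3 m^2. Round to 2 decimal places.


Step 1: Wing loading = W / S = 885555 / 494.3
Step 2: Wing loading = 1791.53 N/m^2

1791.53


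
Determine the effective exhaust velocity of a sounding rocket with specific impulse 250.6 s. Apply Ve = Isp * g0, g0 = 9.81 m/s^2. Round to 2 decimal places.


Step 1: Ve = Isp * g0 = 250.6 * 9.81
Step 2: Ve = 2458.39 m/s

2458.39


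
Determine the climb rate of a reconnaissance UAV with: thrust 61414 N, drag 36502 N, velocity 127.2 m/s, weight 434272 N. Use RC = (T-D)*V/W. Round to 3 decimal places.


Step 1: Excess thrust = T - D = 61414 - 36502 = 24912 N
Step 2: Excess power = 24912 * 127.2 = 3168806.4 W
Step 3: RC = 3168806.4 / 434272 = 7.297 m/s

7.297


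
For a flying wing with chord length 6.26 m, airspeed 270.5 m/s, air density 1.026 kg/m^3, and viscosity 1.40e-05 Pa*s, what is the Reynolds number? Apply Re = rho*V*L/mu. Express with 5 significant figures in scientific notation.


Step 1: Numerator = rho * V * L = 1.026 * 270.5 * 6.26 = 1737.35658
Step 2: Re = 1737.35658 / 1.40e-05
Step 3: Re = 1.2410e+08

1.2410e+08


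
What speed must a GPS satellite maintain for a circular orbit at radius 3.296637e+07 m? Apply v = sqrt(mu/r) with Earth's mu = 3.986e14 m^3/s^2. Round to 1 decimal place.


Step 1: mu / r = 3.986e14 / 3.296637e+07 = 12091109.8189
Step 2: v = sqrt(12091109.8189) = 3477.2 m/s

3477.2


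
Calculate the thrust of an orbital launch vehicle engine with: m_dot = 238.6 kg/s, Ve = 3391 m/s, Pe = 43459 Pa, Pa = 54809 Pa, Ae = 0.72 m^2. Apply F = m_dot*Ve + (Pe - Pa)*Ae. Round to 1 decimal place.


Step 1: Momentum thrust = m_dot * Ve = 238.6 * 3391 = 809092.6 N
Step 2: Pressure thrust = (Pe - Pa) * Ae = (43459 - 54809) * 0.72 = -8172.00 N
Step 3: Total thrust F = 809092.6 + -8172.00 = 800920.6 N

800920.6


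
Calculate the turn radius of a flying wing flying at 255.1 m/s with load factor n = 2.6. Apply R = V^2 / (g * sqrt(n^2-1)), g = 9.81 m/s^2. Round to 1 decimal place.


Step 1: V^2 = 255.1^2 = 65076.01
Step 2: n^2 - 1 = 2.6^2 - 1 = 5.76
Step 3: sqrt(5.76) = 2.4
Step 4: R = 65076.01 / (9.81 * 2.4) = 2764.0 m

2764.0


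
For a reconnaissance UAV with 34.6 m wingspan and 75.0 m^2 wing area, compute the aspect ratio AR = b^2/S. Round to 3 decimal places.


Step 1: b^2 = 34.6^2 = 1197.16
Step 2: AR = 1197.16 / 75.0 = 15.962

15.962


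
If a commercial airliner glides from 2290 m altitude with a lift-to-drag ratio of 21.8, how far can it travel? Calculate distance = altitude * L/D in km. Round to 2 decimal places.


Step 1: Glide distance = altitude * L/D = 2290 * 21.8 = 49922.0 m
Step 2: Convert to km: 49922.0 / 1000 = 49.92 km

49.92


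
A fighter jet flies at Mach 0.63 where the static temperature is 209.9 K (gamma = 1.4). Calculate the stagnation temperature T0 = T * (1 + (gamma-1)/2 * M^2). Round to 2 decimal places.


Step 1: (gamma-1)/2 = 0.2
Step 2: M^2 = 0.3969
Step 3: 1 + 0.2 * 0.3969 = 1.07938
Step 4: T0 = 209.9 * 1.07938 = 226.56 K

226.56


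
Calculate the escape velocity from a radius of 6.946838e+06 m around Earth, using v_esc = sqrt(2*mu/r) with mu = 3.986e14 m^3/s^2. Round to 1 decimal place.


Step 1: 2*mu/r = 2 * 3.986e14 / 6.946838e+06 = 114757246.3904
Step 2: v_esc = sqrt(114757246.3904) = 10712.5 m/s

10712.5


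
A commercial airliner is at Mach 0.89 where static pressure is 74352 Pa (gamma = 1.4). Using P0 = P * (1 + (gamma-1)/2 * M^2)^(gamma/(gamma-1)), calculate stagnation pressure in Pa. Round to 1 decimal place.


Step 1: (gamma-1)/2 * M^2 = 0.2 * 0.7921 = 0.15842
Step 2: 1 + 0.15842 = 1.15842
Step 3: Exponent gamma/(gamma-1) = 3.5
Step 4: P0 = 74352 * 1.15842^3.5 = 124401.0 Pa

124401.0


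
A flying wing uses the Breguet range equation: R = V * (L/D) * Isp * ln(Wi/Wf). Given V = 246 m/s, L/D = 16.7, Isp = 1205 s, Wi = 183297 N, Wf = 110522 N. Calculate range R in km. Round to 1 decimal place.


Step 1: Coefficient = V * (L/D) * Isp = 246 * 16.7 * 1205 = 4950381.0 m
Step 2: Wi/Wf = 183297 / 110522 = 1.658466
Step 3: ln(1.658466) = 0.505893
Step 4: R = 4950381.0 * 0.505893 = 2504364.0 m = 2504.4 km

2504.4


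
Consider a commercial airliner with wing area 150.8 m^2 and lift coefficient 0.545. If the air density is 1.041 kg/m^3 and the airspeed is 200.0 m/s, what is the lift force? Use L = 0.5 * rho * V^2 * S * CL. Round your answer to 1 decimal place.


Step 1: Calculate dynamic pressure q = 0.5 * 1.041 * 200.0^2 = 0.5 * 1.041 * 40000.0 = 20820.0 Pa
Step 2: Multiply by wing area and lift coefficient: L = 20820.0 * 150.8 * 0.545
Step 3: L = 3139656.0 * 0.545 = 1711112.5 N

1711112.5


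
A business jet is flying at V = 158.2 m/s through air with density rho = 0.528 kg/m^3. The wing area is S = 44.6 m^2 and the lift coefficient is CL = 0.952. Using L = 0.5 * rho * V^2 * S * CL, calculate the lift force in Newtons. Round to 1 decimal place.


Step 1: Calculate dynamic pressure q = 0.5 * 0.528 * 158.2^2 = 0.5 * 0.528 * 25027.24 = 6607.1914 Pa
Step 2: Multiply by wing area and lift coefficient: L = 6607.1914 * 44.6 * 0.952
Step 3: L = 294680.7347 * 0.952 = 280536.1 N

280536.1


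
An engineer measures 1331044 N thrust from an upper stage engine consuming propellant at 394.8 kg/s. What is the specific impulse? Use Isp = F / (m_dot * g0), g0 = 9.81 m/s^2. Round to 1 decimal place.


Step 1: m_dot * g0 = 394.8 * 9.81 = 3872.99
Step 2: Isp = 1331044 / 3872.99 = 343.7 s

343.7


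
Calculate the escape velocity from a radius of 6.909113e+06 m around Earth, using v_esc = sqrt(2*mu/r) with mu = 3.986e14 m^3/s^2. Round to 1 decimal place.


Step 1: 2*mu/r = 2 * 3.986e14 / 6.909113e+06 = 115383841.6017
Step 2: v_esc = sqrt(115383841.6017) = 10741.7 m/s

10741.7


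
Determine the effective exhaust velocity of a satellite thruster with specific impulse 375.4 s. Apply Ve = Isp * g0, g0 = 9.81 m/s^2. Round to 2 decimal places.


Step 1: Ve = Isp * g0 = 375.4 * 9.81
Step 2: Ve = 3682.67 m/s

3682.67


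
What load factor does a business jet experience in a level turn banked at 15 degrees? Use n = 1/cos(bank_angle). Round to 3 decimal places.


Step 1: Convert 15 degrees to radians = 0.261799
Step 2: cos(15 deg) = 0.965926
Step 3: n = 1 / 0.965926 = 1.035

1.035


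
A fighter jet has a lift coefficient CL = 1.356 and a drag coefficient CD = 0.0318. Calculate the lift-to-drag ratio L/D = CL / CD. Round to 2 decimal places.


Step 1: L/D = CL / CD = 1.356 / 0.0318
Step 2: L/D = 42.64

42.64


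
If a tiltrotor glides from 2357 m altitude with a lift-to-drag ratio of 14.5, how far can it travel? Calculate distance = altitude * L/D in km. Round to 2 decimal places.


Step 1: Glide distance = altitude * L/D = 2357 * 14.5 = 34176.5 m
Step 2: Convert to km: 34176.5 / 1000 = 34.18 km

34.18


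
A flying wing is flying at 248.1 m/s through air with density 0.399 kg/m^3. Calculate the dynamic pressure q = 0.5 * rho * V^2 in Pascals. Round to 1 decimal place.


Step 1: V^2 = 248.1^2 = 61553.61
Step 2: q = 0.5 * 0.399 * 61553.61
Step 3: q = 12279.9 Pa

12279.9


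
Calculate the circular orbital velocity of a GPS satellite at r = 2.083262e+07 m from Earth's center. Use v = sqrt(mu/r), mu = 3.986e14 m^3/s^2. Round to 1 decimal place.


Step 1: mu / r = 3.986e14 / 2.083262e+07 = 19133455.1295
Step 2: v = sqrt(19133455.1295) = 4374.2 m/s

4374.2


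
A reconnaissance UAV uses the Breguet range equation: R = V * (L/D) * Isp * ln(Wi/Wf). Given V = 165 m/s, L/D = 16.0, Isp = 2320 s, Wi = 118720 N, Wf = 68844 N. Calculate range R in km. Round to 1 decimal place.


Step 1: Coefficient = V * (L/D) * Isp = 165 * 16.0 * 2320 = 6124800.0 m
Step 2: Wi/Wf = 118720 / 68844 = 1.724479
Step 3: ln(1.724479) = 0.544925
Step 4: R = 6124800.0 * 0.544925 = 3337554.8 m = 3337.6 km

3337.6


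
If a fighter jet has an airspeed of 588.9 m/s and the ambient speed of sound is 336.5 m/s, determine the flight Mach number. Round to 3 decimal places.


Step 1: M = V / a = 588.9 / 336.5
Step 2: M = 1.750

1.750


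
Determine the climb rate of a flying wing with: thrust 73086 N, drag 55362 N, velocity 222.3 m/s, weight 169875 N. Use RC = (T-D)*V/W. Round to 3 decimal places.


Step 1: Excess thrust = T - D = 73086 - 55362 = 17724 N
Step 2: Excess power = 17724 * 222.3 = 3940045.2 W
Step 3: RC = 3940045.2 / 169875 = 23.194 m/s

23.194


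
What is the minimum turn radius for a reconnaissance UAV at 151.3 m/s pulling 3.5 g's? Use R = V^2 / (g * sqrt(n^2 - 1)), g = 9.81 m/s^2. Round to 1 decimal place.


Step 1: V^2 = 151.3^2 = 22891.69
Step 2: n^2 - 1 = 3.5^2 - 1 = 11.25
Step 3: sqrt(11.25) = 3.354102
Step 4: R = 22891.69 / (9.81 * 3.354102) = 695.7 m

695.7


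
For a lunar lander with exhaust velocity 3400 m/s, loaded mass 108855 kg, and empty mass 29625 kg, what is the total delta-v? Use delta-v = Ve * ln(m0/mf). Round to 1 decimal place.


Step 1: Mass ratio m0/mf = 108855 / 29625 = 3.67443
Step 2: ln(3.67443) = 1.301398
Step 3: delta-v = 3400 * 1.301398 = 4424.8 m/s

4424.8


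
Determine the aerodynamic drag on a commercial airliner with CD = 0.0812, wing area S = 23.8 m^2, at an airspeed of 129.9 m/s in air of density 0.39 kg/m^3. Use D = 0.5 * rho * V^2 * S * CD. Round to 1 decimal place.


Step 1: Dynamic pressure q = 0.5 * 0.39 * 129.9^2 = 3290.432 Pa
Step 2: Drag D = q * S * CD = 3290.432 * 23.8 * 0.0812
Step 3: D = 6359.0 N

6359.0


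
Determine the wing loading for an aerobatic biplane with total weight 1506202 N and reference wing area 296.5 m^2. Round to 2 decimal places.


Step 1: Wing loading = W / S = 1506202 / 296.5
Step 2: Wing loading = 5079.94 N/m^2

5079.94


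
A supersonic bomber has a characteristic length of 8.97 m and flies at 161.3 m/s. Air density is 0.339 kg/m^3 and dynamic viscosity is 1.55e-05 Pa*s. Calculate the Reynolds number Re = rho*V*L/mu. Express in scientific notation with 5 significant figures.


Step 1: Numerator = rho * V * L = 0.339 * 161.3 * 8.97 = 490.485879
Step 2: Re = 490.485879 / 1.55e-05
Step 3: Re = 3.1644e+07

3.1644e+07


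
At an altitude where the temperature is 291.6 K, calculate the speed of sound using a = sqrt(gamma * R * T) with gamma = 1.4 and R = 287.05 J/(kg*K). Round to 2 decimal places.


Step 1: gamma * R * T = 1.4 * 287.05 * 291.6 = 117185.292
Step 2: a = sqrt(117185.292) = 342.32 m/s

342.32


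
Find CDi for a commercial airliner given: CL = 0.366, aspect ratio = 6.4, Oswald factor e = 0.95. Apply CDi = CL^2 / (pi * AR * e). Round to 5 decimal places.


Step 1: CL^2 = 0.366^2 = 0.133956
Step 2: pi * AR * e = 3.14159 * 6.4 * 0.95 = 19.100883
Step 3: CDi = 0.133956 / 19.100883 = 0.00701

0.00701


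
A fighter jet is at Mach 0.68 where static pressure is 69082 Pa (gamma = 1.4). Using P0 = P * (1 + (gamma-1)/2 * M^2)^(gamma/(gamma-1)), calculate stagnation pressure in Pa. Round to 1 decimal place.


Step 1: (gamma-1)/2 * M^2 = 0.2 * 0.4624 = 0.09248
Step 2: 1 + 0.09248 = 1.09248
Step 3: Exponent gamma/(gamma-1) = 3.5
Step 4: P0 = 69082 * 1.09248^3.5 = 94148.2 Pa

94148.2


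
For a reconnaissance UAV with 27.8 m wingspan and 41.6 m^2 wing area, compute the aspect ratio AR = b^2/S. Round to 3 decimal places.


Step 1: b^2 = 27.8^2 = 772.84
Step 2: AR = 772.84 / 41.6 = 18.578

18.578


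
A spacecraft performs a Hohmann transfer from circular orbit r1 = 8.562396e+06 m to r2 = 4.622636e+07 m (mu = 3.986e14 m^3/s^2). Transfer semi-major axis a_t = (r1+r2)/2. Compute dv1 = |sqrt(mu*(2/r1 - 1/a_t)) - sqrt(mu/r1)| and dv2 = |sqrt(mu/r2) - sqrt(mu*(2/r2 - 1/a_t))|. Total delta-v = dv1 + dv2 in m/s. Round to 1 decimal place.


Step 1: Transfer semi-major axis a_t = (8.562396e+06 + 4.622636e+07) / 2 = 2.739438e+07 m
Step 2: v1 (circular at r1) = sqrt(mu/r1) = 6822.93 m/s
Step 3: v_t1 = sqrt(mu*(2/r1 - 1/a_t)) = 8863.09 m/s
Step 4: dv1 = |8863.09 - 6822.93| = 2040.16 m/s
Step 5: v2 (circular at r2) = 2936.46 m/s, v_t2 = 1641.69 m/s
Step 6: dv2 = |2936.46 - 1641.69| = 1294.77 m/s
Step 7: Total delta-v = 2040.16 + 1294.77 = 3334.9 m/s

3334.9


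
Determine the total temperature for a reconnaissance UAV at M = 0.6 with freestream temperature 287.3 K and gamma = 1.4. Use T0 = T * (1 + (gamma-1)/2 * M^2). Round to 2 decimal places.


Step 1: (gamma-1)/2 = 0.2
Step 2: M^2 = 0.36
Step 3: 1 + 0.2 * 0.36 = 1.072
Step 4: T0 = 287.3 * 1.072 = 307.99 K

307.99


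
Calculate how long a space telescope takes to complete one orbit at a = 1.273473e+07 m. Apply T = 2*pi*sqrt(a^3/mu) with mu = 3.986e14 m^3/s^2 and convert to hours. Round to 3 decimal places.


Step 1: a^3 / mu = 2.065234e+21 / 3.986e14 = 5.181219e+06
Step 2: sqrt(5.181219e+06) = 2276.2291 s
Step 3: T = 2*pi * 2276.2291 = 14301.97 s
Step 4: T in hours = 14301.97 / 3600 = 3.973 hours

3.973


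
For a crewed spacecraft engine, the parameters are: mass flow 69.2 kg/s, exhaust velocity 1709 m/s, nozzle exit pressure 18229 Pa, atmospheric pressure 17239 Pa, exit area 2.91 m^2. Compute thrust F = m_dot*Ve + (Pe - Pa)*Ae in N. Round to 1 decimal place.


Step 1: Momentum thrust = m_dot * Ve = 69.2 * 1709 = 118262.8 N
Step 2: Pressure thrust = (Pe - Pa) * Ae = (18229 - 17239) * 2.91 = 2880.90 N
Step 3: Total thrust F = 118262.8 + 2880.90 = 121143.7 N

121143.7


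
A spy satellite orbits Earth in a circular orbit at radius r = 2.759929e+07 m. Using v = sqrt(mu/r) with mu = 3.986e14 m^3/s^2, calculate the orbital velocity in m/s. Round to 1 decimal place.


Step 1: mu / r = 3.986e14 / 2.759929e+07 = 14442400.511
Step 2: v = sqrt(14442400.511) = 3800.3 m/s

3800.3


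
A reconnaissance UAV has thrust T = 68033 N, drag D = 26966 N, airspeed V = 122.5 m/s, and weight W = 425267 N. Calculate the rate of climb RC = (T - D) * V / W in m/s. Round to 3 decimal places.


Step 1: Excess thrust = T - D = 68033 - 26966 = 41067 N
Step 2: Excess power = 41067 * 122.5 = 5030707.5 W
Step 3: RC = 5030707.5 / 425267 = 11.830 m/s

11.830


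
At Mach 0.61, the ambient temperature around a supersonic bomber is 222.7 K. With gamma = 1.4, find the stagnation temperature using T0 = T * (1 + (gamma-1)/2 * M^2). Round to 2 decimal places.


Step 1: (gamma-1)/2 = 0.2
Step 2: M^2 = 0.3721
Step 3: 1 + 0.2 * 0.3721 = 1.07442
Step 4: T0 = 222.7 * 1.07442 = 239.27 K

239.27


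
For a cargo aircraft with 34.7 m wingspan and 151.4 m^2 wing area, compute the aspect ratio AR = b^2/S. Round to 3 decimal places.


Step 1: b^2 = 34.7^2 = 1204.09
Step 2: AR = 1204.09 / 151.4 = 7.953

7.953


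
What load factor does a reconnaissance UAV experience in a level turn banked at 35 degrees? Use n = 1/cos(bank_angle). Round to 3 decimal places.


Step 1: Convert 35 degrees to radians = 0.610865
Step 2: cos(35 deg) = 0.819152
Step 3: n = 1 / 0.819152 = 1.221

1.221


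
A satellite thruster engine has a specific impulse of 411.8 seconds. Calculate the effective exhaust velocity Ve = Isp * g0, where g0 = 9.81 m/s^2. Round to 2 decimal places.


Step 1: Ve = Isp * g0 = 411.8 * 9.81
Step 2: Ve = 4039.76 m/s

4039.76


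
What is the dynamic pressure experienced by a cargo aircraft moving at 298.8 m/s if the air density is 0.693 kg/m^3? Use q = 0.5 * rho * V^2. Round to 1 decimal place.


Step 1: V^2 = 298.8^2 = 89281.44
Step 2: q = 0.5 * 0.693 * 89281.44
Step 3: q = 30936.0 Pa

30936.0


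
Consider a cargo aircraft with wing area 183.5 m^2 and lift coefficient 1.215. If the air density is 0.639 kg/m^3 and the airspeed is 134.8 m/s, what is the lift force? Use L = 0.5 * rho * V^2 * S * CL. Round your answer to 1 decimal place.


Step 1: Calculate dynamic pressure q = 0.5 * 0.639 * 134.8^2 = 0.5 * 0.639 * 18171.04 = 5805.6473 Pa
Step 2: Multiply by wing area and lift coefficient: L = 5805.6473 * 183.5 * 1.215
Step 3: L = 1065336.2759 * 1.215 = 1294383.6 N

1294383.6


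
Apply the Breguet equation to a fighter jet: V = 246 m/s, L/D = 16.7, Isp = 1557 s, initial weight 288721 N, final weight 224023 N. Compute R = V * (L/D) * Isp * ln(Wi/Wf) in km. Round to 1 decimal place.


Step 1: Coefficient = V * (L/D) * Isp = 246 * 16.7 * 1557 = 6396467.4 m
Step 2: Wi/Wf = 288721 / 224023 = 1.288801
Step 3: ln(1.288801) = 0.253712
Step 4: R = 6396467.4 * 0.253712 = 1622861.2 m = 1622.9 km

1622.9


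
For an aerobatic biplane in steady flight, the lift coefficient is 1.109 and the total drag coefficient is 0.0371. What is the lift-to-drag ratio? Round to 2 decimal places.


Step 1: L/D = CL / CD = 1.109 / 0.0371
Step 2: L/D = 29.89

29.89


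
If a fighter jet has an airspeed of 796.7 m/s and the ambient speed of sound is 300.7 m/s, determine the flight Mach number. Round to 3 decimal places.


Step 1: M = V / a = 796.7 / 300.7
Step 2: M = 2.649

2.649


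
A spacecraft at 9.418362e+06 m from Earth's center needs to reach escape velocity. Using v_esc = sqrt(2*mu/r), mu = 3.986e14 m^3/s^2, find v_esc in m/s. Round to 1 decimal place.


Step 1: 2*mu/r = 2 * 3.986e14 / 9.418362e+06 = 84643168.3131
Step 2: v_esc = sqrt(84643168.3131) = 9200.2 m/s

9200.2


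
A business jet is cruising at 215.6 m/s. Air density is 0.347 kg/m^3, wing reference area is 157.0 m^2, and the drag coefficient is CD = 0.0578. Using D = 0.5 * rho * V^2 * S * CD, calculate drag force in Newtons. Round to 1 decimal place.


Step 1: Dynamic pressure q = 0.5 * 0.347 * 215.6^2 = 8064.863 Pa
Step 2: Drag D = q * S * CD = 8064.863 * 157.0 * 0.0578
Step 3: D = 73185.4 N

73185.4


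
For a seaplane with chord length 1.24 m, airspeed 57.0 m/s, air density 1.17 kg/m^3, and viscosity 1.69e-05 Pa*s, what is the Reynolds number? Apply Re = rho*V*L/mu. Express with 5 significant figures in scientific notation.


Step 1: Numerator = rho * V * L = 1.17 * 57.0 * 1.24 = 82.6956
Step 2: Re = 82.6956 / 1.69e-05
Step 3: Re = 4.8932e+06

4.8932e+06


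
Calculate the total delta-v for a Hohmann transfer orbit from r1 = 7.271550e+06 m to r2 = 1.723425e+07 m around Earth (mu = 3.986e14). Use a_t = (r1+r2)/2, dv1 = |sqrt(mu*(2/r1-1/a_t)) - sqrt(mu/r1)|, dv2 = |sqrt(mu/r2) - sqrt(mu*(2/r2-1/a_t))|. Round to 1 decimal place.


Step 1: Transfer semi-major axis a_t = (7.271550e+06 + 1.723425e+07) / 2 = 1.225290e+07 m
Step 2: v1 (circular at r1) = sqrt(mu/r1) = 7403.81 m/s
Step 3: v_t1 = sqrt(mu*(2/r1 - 1/a_t)) = 8780.76 m/s
Step 4: dv1 = |8780.76 - 7403.81| = 1376.95 m/s
Step 5: v2 (circular at r2) = 4809.2 m/s, v_t2 = 3704.81 m/s
Step 6: dv2 = |4809.2 - 3704.81| = 1104.38 m/s
Step 7: Total delta-v = 1376.95 + 1104.38 = 2481.3 m/s

2481.3


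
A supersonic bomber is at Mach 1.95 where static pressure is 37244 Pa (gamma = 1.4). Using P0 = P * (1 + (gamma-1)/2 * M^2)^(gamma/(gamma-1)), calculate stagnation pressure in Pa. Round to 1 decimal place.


Step 1: (gamma-1)/2 * M^2 = 0.2 * 3.8025 = 0.7605
Step 2: 1 + 0.7605 = 1.7605
Step 3: Exponent gamma/(gamma-1) = 3.5
Step 4: P0 = 37244 * 1.7605^3.5 = 269638.8 Pa

269638.8


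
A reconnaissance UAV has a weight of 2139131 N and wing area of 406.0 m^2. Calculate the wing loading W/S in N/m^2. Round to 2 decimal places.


Step 1: Wing loading = W / S = 2139131 / 406.0
Step 2: Wing loading = 5268.80 N/m^2

5268.80


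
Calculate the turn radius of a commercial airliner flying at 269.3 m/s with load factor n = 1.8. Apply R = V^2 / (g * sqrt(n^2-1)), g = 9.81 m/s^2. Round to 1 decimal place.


Step 1: V^2 = 269.3^2 = 72522.49
Step 2: n^2 - 1 = 1.8^2 - 1 = 2.24
Step 3: sqrt(2.24) = 1.496663
Step 4: R = 72522.49 / (9.81 * 1.496663) = 4939.5 m

4939.5


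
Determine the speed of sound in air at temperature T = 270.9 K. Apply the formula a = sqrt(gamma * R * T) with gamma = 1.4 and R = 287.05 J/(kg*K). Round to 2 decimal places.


Step 1: gamma * R * T = 1.4 * 287.05 * 270.9 = 108866.583
Step 2: a = sqrt(108866.583) = 329.95 m/s

329.95


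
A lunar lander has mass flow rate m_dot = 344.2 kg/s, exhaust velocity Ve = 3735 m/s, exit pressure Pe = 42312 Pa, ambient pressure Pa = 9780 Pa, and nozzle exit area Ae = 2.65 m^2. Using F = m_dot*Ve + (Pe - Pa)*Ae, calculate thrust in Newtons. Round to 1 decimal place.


Step 1: Momentum thrust = m_dot * Ve = 344.2 * 3735 = 1285587.0 N
Step 2: Pressure thrust = (Pe - Pa) * Ae = (42312 - 9780) * 2.65 = 86209.80 N
Step 3: Total thrust F = 1285587.0 + 86209.80 = 1371796.8 N

1371796.8


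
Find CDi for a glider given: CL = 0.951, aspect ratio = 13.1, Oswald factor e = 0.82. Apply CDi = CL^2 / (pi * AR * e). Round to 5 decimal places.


Step 1: CL^2 = 0.951^2 = 0.904401
Step 2: pi * AR * e = 3.14159 * 13.1 * 0.82 = 33.746988
Step 3: CDi = 0.904401 / 33.746988 = 0.02680

0.02680


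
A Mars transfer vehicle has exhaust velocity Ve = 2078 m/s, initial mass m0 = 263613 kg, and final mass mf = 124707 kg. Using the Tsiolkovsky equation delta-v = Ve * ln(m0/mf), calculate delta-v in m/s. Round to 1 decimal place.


Step 1: Mass ratio m0/mf = 263613 / 124707 = 2.113859
Step 2: ln(2.113859) = 0.748515
Step 3: delta-v = 2078 * 0.748515 = 1555.4 m/s

1555.4


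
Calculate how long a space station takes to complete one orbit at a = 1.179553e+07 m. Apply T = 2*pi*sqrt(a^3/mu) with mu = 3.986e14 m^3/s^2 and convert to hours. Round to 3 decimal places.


Step 1: a^3 / mu = 1.641165e+21 / 3.986e14 = 4.117324e+06
Step 2: sqrt(4.117324e+06) = 2029.1191 s
Step 3: T = 2*pi * 2029.1191 = 12749.33 s
Step 4: T in hours = 12749.33 / 3600 = 3.541 hours

3.541


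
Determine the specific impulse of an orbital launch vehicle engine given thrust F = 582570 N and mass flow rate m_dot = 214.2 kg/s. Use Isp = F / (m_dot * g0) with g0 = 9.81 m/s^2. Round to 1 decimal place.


Step 1: m_dot * g0 = 214.2 * 9.81 = 2101.3
Step 2: Isp = 582570 / 2101.3 = 277.2 s

277.2
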